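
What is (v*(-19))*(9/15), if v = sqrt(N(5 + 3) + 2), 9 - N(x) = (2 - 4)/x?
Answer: -171*sqrt(5)/10 ≈ -38.237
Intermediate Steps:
N(x) = 9 + 2/x (N(x) = 9 - (2 - 4)/x = 9 - (-2)/x = 9 + 2/x)
v = 3*sqrt(5)/2 (v = sqrt((9 + 2/(5 + 3)) + 2) = sqrt((9 + 2/8) + 2) = sqrt((9 + 2*(1/8)) + 2) = sqrt((9 + 1/4) + 2) = sqrt(37/4 + 2) = sqrt(45/4) = 3*sqrt(5)/2 ≈ 3.3541)
(v*(-19))*(9/15) = ((3*sqrt(5)/2)*(-19))*(9/15) = (-57*sqrt(5)/2)*(9*(1/15)) = -57*sqrt(5)/2*(3/5) = -171*sqrt(5)/10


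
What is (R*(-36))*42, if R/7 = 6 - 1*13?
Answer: 74088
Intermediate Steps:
R = -49 (R = 7*(6 - 1*13) = 7*(6 - 13) = 7*(-7) = -49)
(R*(-36))*42 = -49*(-36)*42 = 1764*42 = 74088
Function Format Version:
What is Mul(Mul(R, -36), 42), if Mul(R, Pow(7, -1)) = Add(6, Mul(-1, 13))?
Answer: 74088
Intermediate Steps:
R = -49 (R = Mul(7, Add(6, Mul(-1, 13))) = Mul(7, Add(6, -13)) = Mul(7, -7) = -49)
Mul(Mul(R, -36), 42) = Mul(Mul(-49, -36), 42) = Mul(1764, 42) = 74088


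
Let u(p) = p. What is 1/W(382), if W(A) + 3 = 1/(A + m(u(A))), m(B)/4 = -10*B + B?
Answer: -13370/40111 ≈ -0.33332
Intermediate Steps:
m(B) = -36*B (m(B) = 4*(-10*B + B) = 4*(-9*B) = -36*B)
W(A) = -3 - 1/(35*A) (W(A) = -3 + 1/(A - 36*A) = -3 + 1/(-35*A) = -3 - 1/(35*A))
1/W(382) = 1/(-3 - 1/35/382) = 1/(-3 - 1/35*1/382) = 1/(-3 - 1/13370) = 1/(-40111/13370) = -13370/40111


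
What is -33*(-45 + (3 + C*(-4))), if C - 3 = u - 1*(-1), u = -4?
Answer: 1386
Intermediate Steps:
C = 0 (C = 3 + (-4 - 1*(-1)) = 3 + (-4 + 1) = 3 - 3 = 0)
-33*(-45 + (3 + C*(-4))) = -33*(-45 + (3 + 0*(-4))) = -33*(-45 + (3 + 0)) = -33*(-45 + 3) = -33*(-42) = 1386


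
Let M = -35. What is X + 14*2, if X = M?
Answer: -7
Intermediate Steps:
X = -35
X + 14*2 = -35 + 14*2 = -35 + 28 = -7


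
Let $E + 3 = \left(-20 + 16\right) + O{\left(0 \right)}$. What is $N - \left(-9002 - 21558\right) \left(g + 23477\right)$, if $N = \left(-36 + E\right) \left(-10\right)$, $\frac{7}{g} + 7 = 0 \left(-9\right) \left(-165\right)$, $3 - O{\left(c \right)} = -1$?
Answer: $717426950$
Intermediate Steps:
$O{\left(c \right)} = 4$ ($O{\left(c \right)} = 3 - -1 = 3 + 1 = 4$)
$g = -1$ ($g = \frac{7}{-7 + 0 \left(-9\right) \left(-165\right)} = \frac{7}{-7 + 0 \left(-165\right)} = \frac{7}{-7 + 0} = \frac{7}{-7} = 7 \left(- \frac{1}{7}\right) = -1$)
$E = -3$ ($E = -3 + \left(\left(-20 + 16\right) + 4\right) = -3 + \left(-4 + 4\right) = -3 + 0 = -3$)
$N = 390$ ($N = \left(-36 - 3\right) \left(-10\right) = \left(-39\right) \left(-10\right) = 390$)
$N - \left(-9002 - 21558\right) \left(g + 23477\right) = 390 - \left(-9002 - 21558\right) \left(-1 + 23477\right) = 390 - \left(-30560\right) 23476 = 390 - -717426560 = 390 + 717426560 = 717426950$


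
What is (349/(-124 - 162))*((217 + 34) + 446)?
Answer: -243253/286 ≈ -850.54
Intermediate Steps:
(349/(-124 - 162))*((217 + 34) + 446) = (349/(-286))*(251 + 446) = (349*(-1/286))*697 = -349/286*697 = -243253/286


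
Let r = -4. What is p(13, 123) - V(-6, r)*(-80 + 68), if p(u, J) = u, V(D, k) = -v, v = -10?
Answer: 133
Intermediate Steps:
V(D, k) = 10 (V(D, k) = -1*(-10) = 10)
p(13, 123) - V(-6, r)*(-80 + 68) = 13 - 10*(-80 + 68) = 13 - 10*(-12) = 13 - 1*(-120) = 13 + 120 = 133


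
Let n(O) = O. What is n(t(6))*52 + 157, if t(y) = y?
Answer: 469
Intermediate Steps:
n(t(6))*52 + 157 = 6*52 + 157 = 312 + 157 = 469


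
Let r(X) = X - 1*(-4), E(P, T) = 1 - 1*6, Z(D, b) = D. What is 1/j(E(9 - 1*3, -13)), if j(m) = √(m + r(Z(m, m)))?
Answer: -I*√6/6 ≈ -0.40825*I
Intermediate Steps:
E(P, T) = -5 (E(P, T) = 1 - 6 = -5)
r(X) = 4 + X (r(X) = X + 4 = 4 + X)
j(m) = √(4 + 2*m) (j(m) = √(m + (4 + m)) = √(4 + 2*m))
1/j(E(9 - 1*3, -13)) = 1/(√(4 + 2*(-5))) = 1/(√(4 - 10)) = 1/(√(-6)) = 1/(I*√6) = -I*√6/6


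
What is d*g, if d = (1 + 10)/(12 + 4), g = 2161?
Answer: 23771/16 ≈ 1485.7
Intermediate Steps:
d = 11/16 ≈ 0.68750
d*g = (11/16)*2161 = 23771/16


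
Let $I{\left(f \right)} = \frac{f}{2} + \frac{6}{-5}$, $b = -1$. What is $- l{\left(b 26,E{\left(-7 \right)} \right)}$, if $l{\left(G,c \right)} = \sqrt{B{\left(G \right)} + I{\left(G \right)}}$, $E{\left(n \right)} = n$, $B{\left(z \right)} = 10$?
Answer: $- \frac{i \sqrt{105}}{5} \approx - 2.0494 i$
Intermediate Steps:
$I{\left(f \right)} = - \frac{6}{5} + \frac{f}{2}$ ($I{\left(f \right)} = f \frac{1}{2} + 6 \left(- \frac{1}{5}\right) = \frac{f}{2} - \frac{6}{5} = - \frac{6}{5} + \frac{f}{2}$)
$l{\left(G,c \right)} = \sqrt{\frac{44}{5} + \frac{G}{2}}$ ($l{\left(G,c \right)} = \sqrt{10 + \left(- \frac{6}{5} + \frac{G}{2}\right)} = \sqrt{\frac{44}{5} + \frac{G}{2}}$)
$- l{\left(b 26,E{\left(-7 \right)} \right)} = - \frac{\sqrt{880 + 50 \left(\left(-1\right) 26\right)}}{10} = - \frac{\sqrt{880 + 50 \left(-26\right)}}{10} = - \frac{\sqrt{880 - 1300}}{10} = - \frac{\sqrt{-420}}{10} = - \frac{2 i \sqrt{105}}{10} = - \frac{i \sqrt{105}}{5}$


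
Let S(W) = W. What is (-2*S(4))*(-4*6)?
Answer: 192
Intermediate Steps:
(-2*S(4))*(-4*6) = (-2*4)*(-4*6) = -8*(-24) = 192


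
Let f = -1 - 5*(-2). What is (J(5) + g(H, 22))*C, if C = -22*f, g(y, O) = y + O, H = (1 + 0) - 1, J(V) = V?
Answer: -5346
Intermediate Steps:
f = 9 (f = -1 + 10 = 9)
H = 0 (H = 1 - 1 = 0)
g(y, O) = O + y
C = -198 (C = -22*9 = -198)
(J(5) + g(H, 22))*C = (5 + (22 + 0))*(-198) = (5 + 22)*(-198) = 27*(-198) = -5346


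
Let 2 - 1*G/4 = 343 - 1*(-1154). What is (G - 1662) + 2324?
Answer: -5318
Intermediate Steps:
G = -5980 (G = 8 - 4*(343 - 1*(-1154)) = 8 - 4*(343 + 1154) = 8 - 4*1497 = 8 - 5988 = -5980)
(G - 1662) + 2324 = (-5980 - 1662) + 2324 = -7642 + 2324 = -5318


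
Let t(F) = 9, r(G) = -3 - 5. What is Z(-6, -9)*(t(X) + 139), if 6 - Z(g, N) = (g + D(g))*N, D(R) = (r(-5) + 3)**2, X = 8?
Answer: 26196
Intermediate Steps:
r(G) = -8
D(R) = 25 (D(R) = (-8 + 3)**2 = (-5)**2 = 25)
Z(g, N) = 6 - N*(25 + g) (Z(g, N) = 6 - (g + 25)*N = 6 - (25 + g)*N = 6 - N*(25 + g))
Z(-6, -9)*(t(X) + 139) = (6 - 25*(-9) - 1*(-9)*(-6))*(9 + 139) = (6 + 225 - 54)*148 = 177*148 = 26196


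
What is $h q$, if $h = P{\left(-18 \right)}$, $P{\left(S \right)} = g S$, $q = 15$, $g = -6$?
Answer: $1620$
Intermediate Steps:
$P{\left(S \right)} = - 6 S$
$h = 108$ ($h = \left(-6\right) \left(-18\right) = 108$)
$h q = 108 \cdot 15 = 1620$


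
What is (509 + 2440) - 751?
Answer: 2198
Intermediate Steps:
(509 + 2440) - 751 = 2949 - 751 = 2198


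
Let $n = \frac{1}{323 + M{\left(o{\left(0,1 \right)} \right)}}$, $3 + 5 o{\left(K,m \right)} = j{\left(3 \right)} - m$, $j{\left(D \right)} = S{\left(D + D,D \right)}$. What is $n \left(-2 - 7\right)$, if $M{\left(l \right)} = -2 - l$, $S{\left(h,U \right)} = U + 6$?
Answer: $- \frac{9}{320} \approx -0.028125$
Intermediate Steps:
$S{\left(h,U \right)} = 6 + U$
$j{\left(D \right)} = 6 + D$
$o{\left(K,m \right)} = \frac{6}{5} - \frac{m}{5}$ ($o{\left(K,m \right)} = - \frac{3}{5} + \frac{\left(6 + 3\right) - m}{5} = - \frac{3}{5} + \frac{9 - m}{5} = - \frac{3}{5} - \left(- \frac{9}{5} + \frac{m}{5}\right) = \frac{6}{5} - \frac{m}{5}$)
$n = \frac{1}{320}$ ($n = \frac{1}{323 - \left(\frac{16}{5} - \frac{1}{5}\right)} = \frac{1}{323 - 3} = \frac{1}{320} \approx 0.003125$)
$n \left(-2 - 7\right) = \frac{-2 - 7}{320} = \frac{1}{320} \left(-9\right) = - \frac{9}{320}$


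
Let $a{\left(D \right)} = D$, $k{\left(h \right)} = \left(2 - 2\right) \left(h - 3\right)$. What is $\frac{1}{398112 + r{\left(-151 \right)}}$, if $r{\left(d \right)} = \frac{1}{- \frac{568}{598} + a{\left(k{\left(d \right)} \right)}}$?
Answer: $\frac{284}{113063509} \approx 2.5119 \cdot 10^{-6}$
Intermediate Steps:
$k{\left(h \right)} = 0$ ($k{\left(h \right)} = 0 \left(-3 + h\right) = 0$)
$r{\left(d \right)} = - \frac{299}{284}$ ($r{\left(d \right)} = \frac{1}{- \frac{568}{598} + 0} = \frac{1}{\left(-568\right) \frac{1}{598} + 0} = \frac{1}{- \frac{284}{299} + 0} = \frac{1}{- \frac{284}{299}} = - \frac{299}{284}$)
$\frac{1}{398112 + r{\left(-151 \right)}} = \frac{1}{398112 - \frac{299}{284}} = \frac{1}{\frac{113063509}{284}} = \frac{284}{113063509}$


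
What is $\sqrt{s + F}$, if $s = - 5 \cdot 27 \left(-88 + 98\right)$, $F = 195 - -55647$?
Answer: $2 \sqrt{13623} \approx 233.44$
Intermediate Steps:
$F = 55842$ ($F = 195 + 55647 = 55842$)
$s = -1350$ ($s = - 5 \cdot 27 \cdot 10 = \left(-5\right) 270 = -1350$)
$\sqrt{s + F} = \sqrt{-1350 + 55842} = \sqrt{54492} = 2 \sqrt{13623}$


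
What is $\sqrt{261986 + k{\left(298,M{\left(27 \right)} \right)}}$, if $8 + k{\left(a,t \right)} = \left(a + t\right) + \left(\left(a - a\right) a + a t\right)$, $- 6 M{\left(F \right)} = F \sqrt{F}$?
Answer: $\frac{\sqrt{1049104 - 16146 \sqrt{3}}}{2} \approx 505.26$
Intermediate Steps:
$M{\left(F \right)} = - \frac{F^{\frac{3}{2}}}{6}$ ($M{\left(F \right)} = - \frac{F \sqrt{F}}{6} = - \frac{F^{\frac{3}{2}}}{6}$)
$k{\left(a,t \right)} = -8 + a + t + a t$ ($k{\left(a,t \right)} = -8 + \left(\left(a + t\right) + \left(\left(a - a\right) a + a t\right)\right) = -8 + \left(\left(a + t\right) + \left(0 a + a t\right)\right) = -8 + \left(\left(a + t\right) + \left(0 + a t\right)\right) = -8 + \left(\left(a + t\right) + a t\right) = -8 + \left(a + t + a t\right) = -8 + a + t + a t$)
$\sqrt{261986 + k{\left(298,M{\left(27 \right)} \right)}} = \sqrt{261986 + \left(-8 + 298 - \frac{27^{\frac{3}{2}}}{6} + 298 \left(- \frac{27^{\frac{3}{2}}}{6}\right)\right)} = \sqrt{261986 + \left(-8 + 298 - \frac{81 \sqrt{3}}{6} + 298 \left(- \frac{81 \sqrt{3}}{6}\right)\right)} = \sqrt{261986 + \left(-8 + 298 - \frac{27 \sqrt{3}}{2} + 298 \left(- \frac{27 \sqrt{3}}{2}\right)\right)} = \sqrt{261986 - \left(-290 + \frac{8073 \sqrt{3}}{2}\right)} = \sqrt{261986 + \left(290 - \frac{8073 \sqrt{3}}{2}\right)} = \sqrt{262276 - \frac{8073 \sqrt{3}}{2}}$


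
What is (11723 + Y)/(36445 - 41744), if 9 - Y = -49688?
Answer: -61420/5299 ≈ -11.591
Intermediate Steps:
Y = 49697 (Y = 9 - 1*(-49688) = 9 + 49688 = 49697)
(11723 + Y)/(36445 - 41744) = (11723 + 49697)/(36445 - 41744) = 61420/(-5299) = 61420*(-1/5299) = -61420/5299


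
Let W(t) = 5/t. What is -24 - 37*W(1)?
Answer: -209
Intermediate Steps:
-24 - 37*W(1) = -24 - 185/1 = -24 - 185 = -209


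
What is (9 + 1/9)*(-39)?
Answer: -1066/3 ≈ -355.33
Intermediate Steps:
(9 + 1/9)*(-39) = (9 + ⅑)*(-39) = (82/9)*(-39) = -1066/3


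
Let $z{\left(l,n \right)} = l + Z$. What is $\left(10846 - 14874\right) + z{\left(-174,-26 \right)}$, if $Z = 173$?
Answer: $-4029$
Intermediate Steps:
$z{\left(l,n \right)} = 173 + l$ ($z{\left(l,n \right)} = l + 173 = 173 + l$)
$\left(10846 - 14874\right) + z{\left(-174,-26 \right)} = \left(10846 - 14874\right) + \left(173 - 174\right) = -4028 - 1 = -4029$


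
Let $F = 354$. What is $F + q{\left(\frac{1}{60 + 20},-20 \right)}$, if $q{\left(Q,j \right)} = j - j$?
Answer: $354$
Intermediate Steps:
$q{\left(Q,j \right)} = 0$
$F + q{\left(\frac{1}{60 + 20},-20 \right)} = 354 + 0 = 354$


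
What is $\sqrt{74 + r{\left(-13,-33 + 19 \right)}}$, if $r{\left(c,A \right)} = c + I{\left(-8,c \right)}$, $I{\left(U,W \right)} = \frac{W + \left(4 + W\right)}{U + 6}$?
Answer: $6 \sqrt{2} \approx 8.4853$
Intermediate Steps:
$I{\left(U,W \right)} = \frac{4 + 2 W}{6 + U}$
$r{\left(c,A \right)} = -2$ ($r{\left(c,A \right)} = c + \frac{2 \left(2 + c\right)}{6 - 8} = c + \frac{2 \left(2 + c\right)}{-2} = c + 2 \left(- \frac{1}{2}\right) \left(2 + c\right) = c - \left(2 + c\right) = -2$)
$\sqrt{74 + r{\left(-13,-33 + 19 \right)}} = \sqrt{74 - 2} = \sqrt{72} = 6 \sqrt{2}$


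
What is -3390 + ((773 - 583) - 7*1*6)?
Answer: -3242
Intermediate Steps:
-3390 + ((773 - 583) - 7*1*6) = -3390 + (190 - 7*6) = -3390 + (190 - 42) = -3390 + 148 = -3242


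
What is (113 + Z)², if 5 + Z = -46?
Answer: 3844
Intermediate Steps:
Z = -51 (Z = -5 - 46 = -51)
(113 + Z)² = (113 - 51)² = 62² = 3844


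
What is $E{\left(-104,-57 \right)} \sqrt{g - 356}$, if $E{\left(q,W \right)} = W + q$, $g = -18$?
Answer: $- 161 i \sqrt{374} \approx - 3113.6 i$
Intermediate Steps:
$E{\left(-104,-57 \right)} \sqrt{g - 356} = \left(-57 - 104\right) \sqrt{-18 - 356} = - 161 \sqrt{-374} = - 161 i \sqrt{374}$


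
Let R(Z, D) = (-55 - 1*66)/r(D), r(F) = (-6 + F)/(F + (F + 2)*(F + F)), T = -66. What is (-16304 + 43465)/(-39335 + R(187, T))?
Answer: -325932/302983 ≈ -1.0757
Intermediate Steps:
r(F) = (-6 + F)/(F + 2*F*(2 + F)) (r(F) = (-6 + F)/(F + (2 + F)*(2*F)) = (-6 + F)/(F + 2*F*(2 + F)))
R(Z, D) = -121*D*(5 + 2*D)/(-6 + D) (R(Z, D) = (-55 - 1*66)/(((-6 + D)/(D*(5 + 2*D)))) = (-55 - 66)*(D*(5 + 2*D)/(-6 + D)) = -121*D*(5 + 2*D)/(-6 + D))
(-16304 + 43465)/(-39335 + R(187, T)) = (-16304 + 43465)/(-39335 - 121*(-66)*(5 + 2*(-66))/(-6 - 66)) = 27161/(-39335 - 121*(-66)*(5 - 132)/(-72)) = 27161/(-39335 - 121*(-66)*(-1/72)*(-127)) = 27161/(-39335 + 169037/12) = 27161/(-302983/12) = 27161*(-12/302983) = -325932/302983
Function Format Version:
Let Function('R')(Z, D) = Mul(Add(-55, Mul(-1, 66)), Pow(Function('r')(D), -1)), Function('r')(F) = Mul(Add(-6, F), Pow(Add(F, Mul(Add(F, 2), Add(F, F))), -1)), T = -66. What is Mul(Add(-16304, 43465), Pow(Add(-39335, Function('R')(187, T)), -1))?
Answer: Rational(-325932, 302983) ≈ -1.0757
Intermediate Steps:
Function('r')(F) = Mul(Pow(Add(F, Mul(2, F, Add(2, F))), -1), Add(-6, F)) (Function('r')(F) = Mul(Add(-6, F), Pow(Add(F, Mul(Add(2, F), Mul(2, F))), -1)) = Mul(Add(-6, F), Pow(Add(F, Mul(2, F, Add(2, F))), -1)) = Mul(Pow(Add(F, Mul(2, F, Add(2, F))), -1), Add(-6, F)))
Function('R')(Z, D) = Mul(-121, D, Pow(Add(-6, D), -1), Add(5, Mul(2, D))) (Function('R')(Z, D) = Mul(Add(-55, Mul(-1, 66)), Pow(Mul(Pow(D, -1), Pow(Add(5, Mul(2, D)), -1), Add(-6, D)), -1)) = Mul(Add(-55, -66), Mul(D, Pow(Add(-6, D), -1), Add(5, Mul(2, D)))) = Mul(-121, Mul(D, Pow(Add(-6, D), -1), Add(5, Mul(2, D)))) = Mul(-121, D, Pow(Add(-6, D), -1), Add(5, Mul(2, D))))
Mul(Add(-16304, 43465), Pow(Add(-39335, Function('R')(187, T)), -1)) = Mul(Add(-16304, 43465), Pow(Add(-39335, Mul(-121, -66, Pow(Add(-6, -66), -1), Add(5, Mul(2, -66)))), -1)) = Mul(27161, Pow(Add(-39335, Mul(-121, -66, Pow(-72, -1), Add(5, -132))), -1)) = Mul(27161, Pow(Add(-39335, Mul(-121, -66, Rational(-1, 72), -127)), -1)) = Mul(27161, Pow(Add(-39335, Rational(169037, 12)), -1)) = Mul(27161, Pow(Rational(-302983, 12), -1)) = Mul(27161, Rational(-12, 302983)) = Rational(-325932, 302983)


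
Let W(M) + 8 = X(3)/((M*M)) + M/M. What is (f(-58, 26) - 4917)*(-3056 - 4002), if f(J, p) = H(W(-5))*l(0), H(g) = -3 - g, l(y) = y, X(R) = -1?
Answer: 34704186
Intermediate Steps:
W(M) = -7 - 1/M² (W(M) = -8 + (-1/(M*M) + M/M) = -8 + (-1/(M²) + 1) = -8 + (-1/M² + 1) = -8 + (1 - 1/M²) = -7 - 1/M²)
f(J, p) = 0 (f(J, p) = (-3 - (-7 - 1/(-5)²))*0 = (-3 - (-7 - 1*1/25))*0 = (-3 - (-7 - 1/25))*0 = (-3 - 1*(-176/25))*0 = (-3 + 176/25)*0 = (101/25)*0 = 0)
(f(-58, 26) - 4917)*(-3056 - 4002) = (0 - 4917)*(-3056 - 4002) = -4917*(-7058) = 34704186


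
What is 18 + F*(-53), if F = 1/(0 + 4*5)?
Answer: 307/20 ≈ 15.350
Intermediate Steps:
F = 1/20 (F = 1/(0 + 20) = 1/20 ≈ 0.050000)
18 + F*(-53) = 18 + (1/20)*(-53) = 18 - 53/20 = 307/20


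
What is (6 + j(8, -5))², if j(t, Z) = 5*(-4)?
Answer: 196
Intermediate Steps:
j(t, Z) = -20
(6 + j(8, -5))² = (6 - 20)² = (-14)² = 196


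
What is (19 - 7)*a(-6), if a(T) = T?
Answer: -72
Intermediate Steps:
(19 - 7)*a(-6) = (19 - 7)*(-6) = 12*(-6) = -72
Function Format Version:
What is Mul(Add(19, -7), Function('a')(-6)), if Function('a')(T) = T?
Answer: -72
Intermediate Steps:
Mul(Add(19, -7), Function('a')(-6)) = Mul(Add(19, -7), -6) = Mul(12, -6) = -72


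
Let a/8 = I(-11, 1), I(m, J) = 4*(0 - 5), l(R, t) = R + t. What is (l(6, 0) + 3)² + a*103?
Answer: -16399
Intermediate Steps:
I(m, J) = -20 (I(m, J) = 4*(-5) = -20)
a = -160 (a = 8*(-20) = -160)
(l(6, 0) + 3)² + a*103 = ((6 + 0) + 3)² - 160*103 = (6 + 3)² - 16480 = 9² - 16480 = 81 - 16480 = -16399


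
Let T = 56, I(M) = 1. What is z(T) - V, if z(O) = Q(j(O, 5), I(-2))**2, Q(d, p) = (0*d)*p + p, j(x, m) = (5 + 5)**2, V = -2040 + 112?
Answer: 1929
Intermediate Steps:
V = -1928
j(x, m) = 100 (j(x, m) = 10**2 = 100)
Q(d, p) = p (Q(d, p) = 0*p + p = 0 + p = p)
z(O) = 1 (z(O) = 1**2 = 1)
z(T) - V = 1 - 1*(-1928) = 1 + 1928 = 1929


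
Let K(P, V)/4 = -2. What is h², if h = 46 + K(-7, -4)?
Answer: 1444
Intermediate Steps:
K(P, V) = -8 (K(P, V) = 4*(-2) = -8)
h = 38 (h = 46 - 8 = 38)
h² = 38² = 1444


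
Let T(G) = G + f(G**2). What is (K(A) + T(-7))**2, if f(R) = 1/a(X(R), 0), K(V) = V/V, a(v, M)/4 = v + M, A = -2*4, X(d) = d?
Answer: 1380625/38416 ≈ 35.939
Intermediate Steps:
A = -8
a(v, M) = 4*M + 4*v (a(v, M) = 4*(v + M) = 4*(M + v) = 4*M + 4*v)
K(V) = 1
f(R) = 1/(4*R) (f(R) = 1/(4*0 + 4*R) = 1/(0 + 4*R) = 1/(4*R))
T(G) = G + 1/(4*G**2) (T(G) = G + 1/(4*(G**2)) = G + 1/(4*G**2))
(K(A) + T(-7))**2 = (1 + (-7 + (1/4)/(-7)**2))**2 = (1 + (-7 + (1/4)*(1/49)))**2 = (1 + (-7 + 1/196))**2 = (1 - 1371/196)**2 = (-1175/196)**2 = 1380625/38416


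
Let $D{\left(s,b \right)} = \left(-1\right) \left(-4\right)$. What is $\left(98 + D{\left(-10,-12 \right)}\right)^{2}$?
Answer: $10404$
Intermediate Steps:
$D{\left(s,b \right)} = 4$
$\left(98 + D{\left(-10,-12 \right)}\right)^{2} = \left(98 + 4\right)^{2} = 102^{2} = 10404$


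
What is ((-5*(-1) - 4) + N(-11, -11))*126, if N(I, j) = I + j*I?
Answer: 13986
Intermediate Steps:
N(I, j) = I + I*j
((-5*(-1) - 4) + N(-11, -11))*126 = ((-5*(-1) - 4) - 11*(1 - 11))*126 = ((5 - 4) - 11*(-10))*126 = (1 + 110)*126 = 111*126 = 13986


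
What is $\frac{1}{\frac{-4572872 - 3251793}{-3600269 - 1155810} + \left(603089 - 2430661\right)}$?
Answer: $- \frac{4756079}{8692068985523} \approx -5.4717 \cdot 10^{-7}$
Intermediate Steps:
$\frac{1}{\frac{-4572872 - 3251793}{-3600269 - 1155810} + \left(603089 - 2430661\right)} = \frac{1}{- \frac{7824665}{-4756079} + \left(603089 - 2430661\right)} = \frac{1}{\left(-7824665\right) \left(- \frac{1}{4756079}\right) - 1827572} = \frac{1}{\frac{7824665}{4756079} - 1827572} = \frac{1}{- \frac{8692068985523}{4756079}} = - \frac{4756079}{8692068985523}$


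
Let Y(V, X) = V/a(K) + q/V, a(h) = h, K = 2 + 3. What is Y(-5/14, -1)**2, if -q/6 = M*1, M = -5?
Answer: 1385329/196 ≈ 7068.0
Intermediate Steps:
K = 5
q = 30 (q = -(-30) = -6*(-5) = 30)
Y(V, X) = 30/V + V/5 (Y(V, X) = V/5 + 30/V = 30/V + V/5)
Y(-5/14, -1)**2 = (30/((-5/14)) + (-5/14)/5)**2 = (30/((-5*1/14)) + (-5*1/14)/5)**2 = (30/(-5/14) + (1/5)*(-5/14))**2 = (30*(-14/5) - 1/14)**2 = (-84 - 1/14)**2 = (-1177/14)**2 = 1385329/196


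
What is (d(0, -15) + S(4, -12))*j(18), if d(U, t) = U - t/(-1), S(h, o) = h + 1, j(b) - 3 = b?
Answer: -210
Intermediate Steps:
j(b) = 3 + b
S(h, o) = 1 + h
d(U, t) = U + t (d(U, t) = U - t*(-1) = U - (-1)*t = U + t)
(d(0, -15) + S(4, -12))*j(18) = ((0 - 15) + (1 + 4))*(3 + 18) = (-15 + 5)*21 = -10*21 = -210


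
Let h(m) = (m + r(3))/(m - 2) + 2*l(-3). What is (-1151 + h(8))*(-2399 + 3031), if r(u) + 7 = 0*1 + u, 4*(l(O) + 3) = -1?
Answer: -2193356/3 ≈ -7.3112e+5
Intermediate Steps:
l(O) = -13/4 (l(O) = -3 + (¼)*(-1) = -3 - ¼ = -13/4)
r(u) = -7 + u (r(u) = -7 + (0*1 + u) = -7 + (0 + u) = -7 + u)
h(m) = -13/2 + (-4 + m)/(-2 + m) (h(m) = (m + (-7 + 3))/(m - 2) + 2*(-13/4) = (m - 4)/(-2 + m) - 13/2 = (-4 + m)/(-2 + m) - 13/2 = -13/2 + (-4 + m)/(-2 + m))
(-1151 + h(8))*(-2399 + 3031) = (-1151 + (18 - 11*8)/(2*(-2 + 8)))*(-2399 + 3031) = (-1151 + (½)*(18 - 88)/6)*632 = (-1151 + (½)*(⅙)*(-70))*632 = (-1151 - 35/6)*632 = -6941/6*632 = -2193356/3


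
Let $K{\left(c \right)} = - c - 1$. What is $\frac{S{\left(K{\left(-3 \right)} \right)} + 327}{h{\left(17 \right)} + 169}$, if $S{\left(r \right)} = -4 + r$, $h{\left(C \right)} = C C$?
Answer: $\frac{325}{458} \approx 0.70961$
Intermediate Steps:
$h{\left(C \right)} = C^{2}$
$K{\left(c \right)} = -1 - c$
$\frac{S{\left(K{\left(-3 \right)} \right)} + 327}{h{\left(17 \right)} + 169} = \frac{\left(-4 - -2\right) + 327}{17^{2} + 169} = \frac{\left(-4 + \left(-1 + 3\right)\right) + 327}{289 + 169} = \frac{\left(-4 + 2\right) + 327}{458} = \left(-2 + 327\right) \frac{1}{458} = 325 \cdot \frac{1}{458} = \frac{325}{458}$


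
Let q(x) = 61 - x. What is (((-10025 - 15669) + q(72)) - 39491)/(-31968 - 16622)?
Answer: 32598/24295 ≈ 1.3418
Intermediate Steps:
(((-10025 - 15669) + q(72)) - 39491)/(-31968 - 16622) = (((-10025 - 15669) + (61 - 1*72)) - 39491)/(-31968 - 16622) = ((-25694 + (61 - 72)) - 39491)/(-48590) = ((-25694 - 11) - 39491)*(-1/48590) = (-25705 - 39491)*(-1/48590) = -65196*(-1/48590) = 32598/24295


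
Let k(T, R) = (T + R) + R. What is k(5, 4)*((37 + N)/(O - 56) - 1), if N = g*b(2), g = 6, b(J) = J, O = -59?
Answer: -2132/115 ≈ -18.539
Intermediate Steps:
k(T, R) = T + 2*R (k(T, R) = (R + T) + R = T + 2*R)
N = 12 (N = 6*2 = 12)
k(5, 4)*((37 + N)/(O - 56) - 1) = (5 + 2*4)*((37 + 12)/(-59 - 56) - 1) = (5 + 8)*(49/(-115) - 1) = 13*(49*(-1/115) - 1) = 13*(-49/115 - 1) = 13*(-164/115) = -2132/115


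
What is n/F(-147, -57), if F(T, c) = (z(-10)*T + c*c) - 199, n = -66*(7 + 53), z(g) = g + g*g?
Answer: 198/509 ≈ 0.38900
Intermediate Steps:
z(g) = g + g²
n = -3960 (n = -66*60 = -3960)
F(T, c) = -199 + c² + 90*T (F(T, c) = ((-10*(1 - 10))*T + c*c) - 199 = ((-10*(-9))*T + c²) - 199 = (90*T + c²) - 199 = (c² + 90*T) - 199 = -199 + c² + 90*T)
n/F(-147, -57) = -3960/(-199 + (-57)² + 90*(-147)) = -3960/(-199 + 3249 - 13230) = -3960/(-10180) = -3960*(-1/10180) = 198/509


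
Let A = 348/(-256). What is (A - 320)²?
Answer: 423001489/4096 ≈ 1.0327e+5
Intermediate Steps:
A = -87/64 (A = 348*(-1/256) = -87/64 ≈ -1.3594)
(A - 320)² = (-87/64 - 320)² = (-20567/64)² = 423001489/4096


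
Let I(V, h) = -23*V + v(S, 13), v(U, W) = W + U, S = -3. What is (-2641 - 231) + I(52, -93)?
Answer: -4058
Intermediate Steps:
v(U, W) = U + W
I(V, h) = 10 - 23*V (I(V, h) = -23*V + (-3 + 13) = -23*V + 10 = 10 - 23*V)
(-2641 - 231) + I(52, -93) = (-2641 - 231) + (10 - 23*52) = -2872 + (10 - 1196) = -2872 - 1186 = -4058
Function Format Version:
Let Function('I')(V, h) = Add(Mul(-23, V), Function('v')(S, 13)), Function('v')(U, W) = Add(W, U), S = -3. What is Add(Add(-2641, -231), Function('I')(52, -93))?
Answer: -4058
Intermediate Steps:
Function('v')(U, W) = Add(U, W)
Function('I')(V, h) = Add(10, Mul(-23, V)) (Function('I')(V, h) = Add(Mul(-23, V), Add(-3, 13)) = Add(Mul(-23, V), 10) = Add(10, Mul(-23, V)))
Add(Add(-2641, -231), Function('I')(52, -93)) = Add(Add(-2641, -231), Add(10, Mul(-23, 52))) = Add(-2872, Add(10, -1196)) = Add(-2872, -1186) = -4058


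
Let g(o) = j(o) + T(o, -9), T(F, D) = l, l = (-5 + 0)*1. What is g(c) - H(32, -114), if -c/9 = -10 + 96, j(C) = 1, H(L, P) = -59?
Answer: 55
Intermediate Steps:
l = -5 (l = -5*1 = -5)
c = -774 (c = -9*(-10 + 96) = -9*86 = -774)
T(F, D) = -5
g(o) = -4 (g(o) = 1 - 5 = -4)
g(c) - H(32, -114) = -4 - 1*(-59) = -4 + 59 = 55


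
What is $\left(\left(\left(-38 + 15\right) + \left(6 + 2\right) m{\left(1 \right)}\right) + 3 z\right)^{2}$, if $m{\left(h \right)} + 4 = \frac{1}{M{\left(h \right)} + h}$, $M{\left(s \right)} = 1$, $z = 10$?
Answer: $441$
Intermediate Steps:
$m{\left(h \right)} = -4 + \frac{1}{1 + h}$
$\left(\left(\left(-38 + 15\right) + \left(6 + 2\right) m{\left(1 \right)}\right) + 3 z\right)^{2} = \left(\left(\left(-38 + 15\right) + \left(6 + 2\right) \frac{-3 - 4}{1 + 1}\right) + 3 \cdot 10\right)^{2} = \left(\left(-23 + 8 \frac{-3 - 4}{2}\right) + 30\right)^{2} = \left(\left(-23 + 8 \cdot \frac{1}{2} \left(-7\right)\right) + 30\right)^{2} = \left(\left(-23 + 8 \left(- \frac{7}{2}\right)\right) + 30\right)^{2} = \left(\left(-23 - 28\right) + 30\right)^{2} = \left(-51 + 30\right)^{2} = \left(-21\right)^{2} = 441$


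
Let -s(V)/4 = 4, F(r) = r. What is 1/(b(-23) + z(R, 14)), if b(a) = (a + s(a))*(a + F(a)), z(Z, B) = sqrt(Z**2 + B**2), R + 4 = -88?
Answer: 897/1604888 - sqrt(2165)/1604888 ≈ 0.00052993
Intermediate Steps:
R = -92 (R = -4 - 88 = -92)
z(Z, B) = sqrt(B**2 + Z**2)
s(V) = -16 (s(V) = -4*4 = -16)
b(a) = 2*a*(-16 + a) (b(a) = (a - 16)*(a + a) = (-16 + a)*(2*a) = 2*a*(-16 + a))
1/(b(-23) + z(R, 14)) = 1/(2*(-23)*(-16 - 23) + sqrt(14**2 + (-92)**2)) = 1/(2*(-23)*(-39) + sqrt(196 + 8464)) = 1/(1794 + sqrt(8660)) = 1/(1794 + 2*sqrt(2165))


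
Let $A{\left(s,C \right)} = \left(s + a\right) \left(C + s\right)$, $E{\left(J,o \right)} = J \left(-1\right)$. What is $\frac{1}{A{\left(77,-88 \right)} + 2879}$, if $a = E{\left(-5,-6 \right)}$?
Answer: $\frac{1}{1977} \approx 0.00050582$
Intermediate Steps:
$E{\left(J,o \right)} = - J$
$a = 5$ ($a = \left(-1\right) \left(-5\right) = 5$)
$A{\left(s,C \right)} = \left(5 + s\right) \left(C + s\right)$ ($A{\left(s,C \right)} = \left(s + 5\right) \left(C + s\right) = \left(5 + s\right) \left(C + s\right)$)
$\frac{1}{A{\left(77,-88 \right)} + 2879} = \frac{1}{\left(77^{2} + 5 \left(-88\right) + 5 \cdot 77 - 6776\right) + 2879} = \frac{1}{\left(5929 - 440 + 385 - 6776\right) + 2879} = \frac{1}{-902 + 2879} = \frac{1}{1977}$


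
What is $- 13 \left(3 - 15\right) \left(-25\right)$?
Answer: $-3900$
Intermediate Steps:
$- 13 \left(3 - 15\right) \left(-25\right) = \left(-13\right) \left(-12\right) \left(-25\right) = 156 \left(-25\right) = -3900$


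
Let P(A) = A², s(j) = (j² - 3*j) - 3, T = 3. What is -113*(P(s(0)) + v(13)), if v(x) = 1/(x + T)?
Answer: -16385/16 ≈ -1024.1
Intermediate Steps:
s(j) = -3 + j² - 3*j
v(x) = 1/(3 + x) (v(x) = 1/(x + 3) = 1/(3 + x))
-113*(P(s(0)) + v(13)) = -113*((-3 + 0² - 3*0)² + 1/(3 + 13)) = -113*((-3 + 0 + 0)² + 1/16) = -113*((-3)² + 1/16) = -113*(9 + 1/16) = -113*145/16 = -16385/16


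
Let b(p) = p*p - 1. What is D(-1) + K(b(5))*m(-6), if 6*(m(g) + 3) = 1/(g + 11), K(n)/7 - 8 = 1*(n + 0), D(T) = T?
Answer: -9983/15 ≈ -665.53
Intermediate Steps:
b(p) = -1 + p**2 (b(p) = p**2 - 1 = -1 + p**2)
K(n) = 56 + 7*n (K(n) = 56 + 7*(1*(n + 0)) = 56 + 7*(1*n) = 56 + 7*n)
m(g) = -3 + 1/(6*(11 + g)) (m(g) = -3 + 1/(6*(g + 11)) = -3 + 1/(6*(11 + g)))
D(-1) + K(b(5))*m(-6) = -1 + (56 + 7*(-1 + 5**2))*((-197 - 18*(-6))/(6*(11 - 6))) = -1 + (56 + 7*(-1 + 25))*((1/6)*(-197 + 108)/5) = -1 + (56 + 7*24)*((1/6)*(1/5)*(-89)) = -1 + (56 + 168)*(-89/30) = -1 + 224*(-89/30) = -1 - 9968/15 = -9983/15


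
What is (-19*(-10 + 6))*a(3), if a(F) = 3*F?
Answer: 684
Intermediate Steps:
(-19*(-10 + 6))*a(3) = (-19*(-10 + 6))*(3*3) = -19*(-4)*9 = 76*9 = 684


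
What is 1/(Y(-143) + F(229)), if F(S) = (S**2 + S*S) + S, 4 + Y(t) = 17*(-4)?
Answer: 1/105039 ≈ 9.5203e-6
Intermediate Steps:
Y(t) = -72 (Y(t) = -4 + 17*(-4) = -4 - 68 = -72)
F(S) = S + 2*S**2 (F(S) = (S**2 + S**2) + S = 2*S**2 + S = S + 2*S**2)
1/(Y(-143) + F(229)) = 1/(-72 + 229*(1 + 2*229)) = 1/(-72 + 229*(1 + 458)) = 1/(-72 + 229*459) = 1/(-72 + 105111) = 1/105039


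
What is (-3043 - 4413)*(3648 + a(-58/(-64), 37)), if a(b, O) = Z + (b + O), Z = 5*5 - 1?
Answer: -27661061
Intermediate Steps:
Z = 24 (Z = 25 - 1 = 24)
a(b, O) = 24 + O + b (a(b, O) = 24 + (b + O) = 24 + (O + b) = 24 + O + b)
(-3043 - 4413)*(3648 + a(-58/(-64), 37)) = (-3043 - 4413)*(3648 + (24 + 37 - 58/(-64))) = -7456*(3648 + (24 + 37 - 58*(-1/64))) = -7456*(3648 + (24 + 37 + 29/32)) = -7456*(3648 + 1981/32) = -7456*118717/32 = -27661061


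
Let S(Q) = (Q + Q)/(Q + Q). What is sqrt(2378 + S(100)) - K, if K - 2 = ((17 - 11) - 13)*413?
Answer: 2889 + sqrt(2379) ≈ 2937.8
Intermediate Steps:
K = -2889 (K = 2 + ((17 - 11) - 13)*413 = 2 + (6 - 13)*413 = 2 - 7*413 = 2 - 2891 = -2889)
S(Q) = 1 (S(Q) = (2*Q)/((2*Q)) = (2*Q)*(1/(2*Q)) = 1)
sqrt(2378 + S(100)) - K = sqrt(2378 + 1) - 1*(-2889) = sqrt(2379) + 2889 = 2889 + sqrt(2379)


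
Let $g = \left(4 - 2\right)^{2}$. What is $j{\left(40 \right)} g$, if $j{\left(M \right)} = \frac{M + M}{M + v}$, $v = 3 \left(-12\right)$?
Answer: $80$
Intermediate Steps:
$v = -36$
$g = 4$ ($g = 2^{2} = 4$)
$j{\left(M \right)} = \frac{2 M}{-36 + M}$ ($j{\left(M \right)} = \frac{M + M}{M - 36} = \frac{2 M}{-36 + M}$)
$j{\left(40 \right)} g = 2 \cdot 40 \frac{1}{-36 + 40} \cdot 4 = 2 \cdot 40 \cdot \frac{1}{4} \cdot 4 = 20 \cdot 4 = 80$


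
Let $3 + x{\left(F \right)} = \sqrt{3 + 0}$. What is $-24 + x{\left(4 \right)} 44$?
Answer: $-156 + 44 \sqrt{3} \approx -79.79$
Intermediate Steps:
$x{\left(F \right)} = -3 + \sqrt{3}$ ($x{\left(F \right)} = -3 + \sqrt{3 + 0} = -3 + \sqrt{3}$)
$-24 + x{\left(4 \right)} 44 = -24 + \left(-3 + \sqrt{3}\right) 44 = -24 - \left(132 - 44 \sqrt{3}\right) = -156 + 44 \sqrt{3}$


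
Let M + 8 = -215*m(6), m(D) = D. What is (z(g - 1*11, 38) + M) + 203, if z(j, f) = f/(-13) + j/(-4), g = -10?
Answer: -56819/52 ≈ -1092.7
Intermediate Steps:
z(j, f) = -j/4 - f/13 (z(j, f) = f*(-1/13) + j*(-¼) = -f/13 - j/4 = -j/4 - f/13)
M = -1298 (M = -8 - 215*6 = -8 - 1290 = -1298)
(z(g - 1*11, 38) + M) + 203 = ((-(-10 - 1*11)/4 - 1/13*38) - 1298) + 203 = ((-(-10 - 11)/4 - 38/13) - 1298) + 203 = ((-¼*(-21) - 38/13) - 1298) + 203 = ((21/4 - 38/13) - 1298) + 203 = (121/52 - 1298) + 203 = -67375/52 + 203 = -56819/52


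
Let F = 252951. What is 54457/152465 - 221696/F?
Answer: -20025928033/38566174215 ≈ -0.51926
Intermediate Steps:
54457/152465 - 221696/F = 54457/152465 - 221696/252951 = -20025928033/38566174215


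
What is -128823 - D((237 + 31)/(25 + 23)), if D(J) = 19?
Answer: -128842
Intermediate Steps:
-128823 - D((237 + 31)/(25 + 23)) = -128823 - 1*19 = -128823 - 19 = -128842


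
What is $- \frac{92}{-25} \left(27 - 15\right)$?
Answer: $\frac{1104}{25} \approx 44.16$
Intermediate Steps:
$- \frac{92}{-25} \left(27 - 15\right) = \left(-92\right) \left(- \frac{1}{25}\right) 12 = \frac{92}{25} \cdot 12 = \frac{1104}{25}$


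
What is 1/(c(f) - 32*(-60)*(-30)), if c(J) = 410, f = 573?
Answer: -1/57190 ≈ -1.7486e-5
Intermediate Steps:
1/(c(f) - 32*(-60)*(-30)) = 1/(410 - 32*(-60)*(-30)) = 1/(410 + 1920*(-30)) = 1/(410 - 57600) = 1/(-57190) = -1/57190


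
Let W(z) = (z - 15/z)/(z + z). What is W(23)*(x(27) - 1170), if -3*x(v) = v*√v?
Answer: -300690/529 - 6939*√3/529 ≈ -591.13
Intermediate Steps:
x(v) = -v^(3/2)/3 (x(v) = -v*√v/3 = -v^(3/2)/3)
W(z) = (z - 15/z)/(2*z) (W(z) = (z - 15/z)/((2*z)) = (z - 15/z)*(1/(2*z)) = (z - 15/z)/(2*z))
W(23)*(x(27) - 1170) = ((½)*(-15 + 23²)/23²)*(-27*√3 - 1170) = ((½)*(1/529)*(-15 + 529))*(-27*√3 - 1170) = ((½)*(1/529)*514)*(-27*√3 - 1170) = 257*(-1170 - 27*√3)/529 = -300690/529 - 6939*√3/529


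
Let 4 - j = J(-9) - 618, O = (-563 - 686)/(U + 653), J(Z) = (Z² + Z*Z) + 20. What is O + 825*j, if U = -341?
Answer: 113254751/312 ≈ 3.6300e+5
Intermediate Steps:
J(Z) = 20 + 2*Z² (J(Z) = (Z² + Z²) + 20 = 2*Z² + 20 = 20 + 2*Z²)
O = -1249/312 (O = (-563 - 686)/(-341 + 653) = -1249/312 ≈ -4.0032)
j = 440 (j = 4 - ((20 + 2*(-9)²) - 618) = 4 - ((20 + 2*81) - 618) = 4 - ((20 + 162) - 618) = 4 - (182 - 618) = 4 - 1*(-436) = 4 + 436 = 440)
O + 825*j = -1249/312 + 825*440 = -1249/312 + 363000 = 113254751/312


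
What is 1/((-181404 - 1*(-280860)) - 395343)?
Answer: -1/295887 ≈ -3.3797e-6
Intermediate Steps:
1/((-181404 - 1*(-280860)) - 395343) = 1/((-181404 + 280860) - 395343) = 1/(99456 - 395343) = 1/(-295887) = -1/295887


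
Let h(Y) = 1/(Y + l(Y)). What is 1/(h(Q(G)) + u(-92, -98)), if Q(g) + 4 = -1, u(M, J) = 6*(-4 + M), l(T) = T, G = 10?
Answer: -10/5761 ≈ -0.0017358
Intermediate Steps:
u(M, J) = -24 + 6*M
Q(g) = -5 (Q(g) = -4 - 1 = -5)
h(Y) = 1/(2*Y) (h(Y) = 1/(Y + Y) = 1/(2*Y))
1/(h(Q(G)) + u(-92, -98)) = 1/((1/2)/(-5) + (-24 + 6*(-92))) = 1/((1/2)*(-1/5) + (-24 - 552)) = 1/(-1/10 - 576) = 1/(-5761/10) = -10/5761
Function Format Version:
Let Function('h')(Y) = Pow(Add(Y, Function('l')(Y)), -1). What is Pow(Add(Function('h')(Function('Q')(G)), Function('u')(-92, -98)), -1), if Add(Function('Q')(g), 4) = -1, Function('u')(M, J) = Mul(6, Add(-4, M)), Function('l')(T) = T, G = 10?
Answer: Rational(-10, 5761) ≈ -0.0017358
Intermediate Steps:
Function('u')(M, J) = Add(-24, Mul(6, M))
Function('Q')(g) = -5 (Function('Q')(g) = Add(-4, -1) = -5)
Function('h')(Y) = Mul(Rational(1, 2), Pow(Y, -1)) (Function('h')(Y) = Pow(Add(Y, Y), -1) = Pow(Mul(2, Y), -1) = Mul(Rational(1, 2), Pow(Y, -1)))
Pow(Add(Function('h')(Function('Q')(G)), Function('u')(-92, -98)), -1) = Pow(Add(Mul(Rational(1, 2), Pow(-5, -1)), Add(-24, Mul(6, -92))), -1) = Pow(Add(Mul(Rational(1, 2), Rational(-1, 5)), Add(-24, -552)), -1) = Pow(Add(Rational(-1, 10), -576), -1) = Pow(Rational(-5761, 10), -1) = Rational(-10, 5761)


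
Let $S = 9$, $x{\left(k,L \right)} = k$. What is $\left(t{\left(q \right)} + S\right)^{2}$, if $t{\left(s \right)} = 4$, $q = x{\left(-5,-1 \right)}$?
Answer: $169$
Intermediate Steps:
$q = -5$
$\left(t{\left(q \right)} + S\right)^{2} = \left(4 + 9\right)^{2} = 13^{2} = 169$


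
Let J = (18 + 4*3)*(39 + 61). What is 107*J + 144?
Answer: 321144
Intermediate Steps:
J = 3000 (J = (18 + 12)*100 = 30*100 = 3000)
107*J + 144 = 107*3000 + 144 = 321000 + 144 = 321144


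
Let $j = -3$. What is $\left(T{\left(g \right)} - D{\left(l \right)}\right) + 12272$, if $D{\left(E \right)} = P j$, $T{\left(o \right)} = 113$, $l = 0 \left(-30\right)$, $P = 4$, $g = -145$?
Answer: $12397$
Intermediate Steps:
$l = 0$
$D{\left(E \right)} = -12$ ($D{\left(E \right)} = 4 \left(-3\right) = -12$)
$\left(T{\left(g \right)} - D{\left(l \right)}\right) + 12272 = \left(113 - -12\right) + 12272 = \left(113 + 12\right) + 12272 = 125 + 12272 = 12397$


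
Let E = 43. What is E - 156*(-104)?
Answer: 16267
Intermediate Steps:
E - 156*(-104) = 43 - 156*(-104) = 43 + 16224 = 16267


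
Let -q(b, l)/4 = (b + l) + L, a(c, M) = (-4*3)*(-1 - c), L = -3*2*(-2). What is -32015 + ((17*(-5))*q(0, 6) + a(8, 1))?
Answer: -25787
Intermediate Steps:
L = 12 (L = -6*(-2) = 12)
a(c, M) = 12 + 12*c (a(c, M) = -12*(-1 - c) = 12 + 12*c)
q(b, l) = -48 - 4*b - 4*l (q(b, l) = -4*((b + l) + 12) = -4*(12 + b + l) = -48 - 4*b - 4*l)
-32015 + ((17*(-5))*q(0, 6) + a(8, 1)) = -32015 + ((17*(-5))*(-48 - 4*0 - 4*6) + (12 + 12*8)) = -32015 + (-85*(-48 + 0 - 24) + (12 + 96)) = -32015 + (-85*(-72) + 108) = -32015 + (6120 + 108) = -32015 + 6228 = -25787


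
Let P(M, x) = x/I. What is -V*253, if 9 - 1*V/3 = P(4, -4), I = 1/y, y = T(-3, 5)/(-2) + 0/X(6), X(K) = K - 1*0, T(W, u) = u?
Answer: 759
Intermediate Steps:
X(K) = K (X(K) = K + 0 = K)
y = -5/2 (y = 5/(-2) + 0/6 = 5*(-½) + 0*(⅙) = -5/2 + 0 = -5/2 ≈ -2.5000)
I = -⅖ (I = 1/(-5/2) = -⅖ ≈ -0.40000)
P(M, x) = -5*x/2 (P(M, x) = x/(-⅖) = x*(-5/2) = -5*x/2)
V = -3 (V = 27 - (-15)*(-4)/2 = 27 - 3*10 = 27 - 30 = -3)
-V*253 = -1*(-3)*253 = 3*253 = 759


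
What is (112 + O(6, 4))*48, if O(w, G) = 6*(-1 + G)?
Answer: 6240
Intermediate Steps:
O(w, G) = -6 + 6*G
(112 + O(6, 4))*48 = (112 + (-6 + 6*4))*48 = (112 + (-6 + 24))*48 = (112 + 18)*48 = 130*48 = 6240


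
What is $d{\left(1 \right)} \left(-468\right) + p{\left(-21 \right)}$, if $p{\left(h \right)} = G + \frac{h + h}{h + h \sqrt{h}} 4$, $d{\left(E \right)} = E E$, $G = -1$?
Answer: $\frac{- 469 \sqrt{21} + 461 i}{\sqrt{21} - i} \approx -468.64 - 1.6664 i$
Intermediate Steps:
$d{\left(E \right)} = E^{2}$
$p{\left(h \right)} = -1 + \frac{8 h}{h + h^{\frac{3}{2}}}$ ($p{\left(h \right)} = -1 + \frac{h + h}{h + h \sqrt{h}} 4 = -1 + \frac{2 h}{h + h^{\frac{3}{2}}} \cdot 4 = -1 + \frac{8 h}{h + h^{\frac{3}{2}}}$)
$d{\left(1 \right)} \left(-468\right) + p{\left(-21 \right)} = 1^{2} \left(-468\right) + \frac{- \left(-21\right)^{\frac{3}{2}} + 7 \left(-21\right)}{-21 + \left(-21\right)^{\frac{3}{2}}} = 1 \left(-468\right) + \frac{- \left(-21\right) i \sqrt{21} - 147}{-21 - 21 i \sqrt{21}} = -468 + \frac{21 i \sqrt{21} - 147}{-21 - 21 i \sqrt{21}} = -468 + \frac{-147 + 21 i \sqrt{21}}{-21 - 21 i \sqrt{21}}$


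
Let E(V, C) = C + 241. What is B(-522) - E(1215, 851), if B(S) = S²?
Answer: 271392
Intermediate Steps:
E(V, C) = 241 + C
B(-522) - E(1215, 851) = (-522)² - (241 + 851) = 272484 - 1*1092 = 272484 - 1092 = 271392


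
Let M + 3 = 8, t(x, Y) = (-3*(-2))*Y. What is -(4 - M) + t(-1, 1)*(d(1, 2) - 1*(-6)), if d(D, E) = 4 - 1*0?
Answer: 61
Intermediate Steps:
t(x, Y) = 6*Y
M = 5 (M = -3 + 8 = 5)
d(D, E) = 4 (d(D, E) = 4 + 0 = 4)
-(4 - M) + t(-1, 1)*(d(1, 2) - 1*(-6)) = -(4 - 1*5) + (6*1)*(4 - 1*(-6)) = -(4 - 5) + 6*(4 + 6) = -1*(-1) + 6*10 = 1 + 60 = 61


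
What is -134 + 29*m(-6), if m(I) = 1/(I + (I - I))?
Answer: -833/6 ≈ -138.83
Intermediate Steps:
m(I) = 1/I (m(I) = 1/(I + 0) = 1/I)
-134 + 29*m(-6) = -134 + 29/(-6) = -134 + 29*(-⅙) = -134 - 29/6 = -833/6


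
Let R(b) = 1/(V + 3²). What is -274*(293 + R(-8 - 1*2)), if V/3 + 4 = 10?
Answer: -2167888/27 ≈ -80292.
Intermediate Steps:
V = 18 (V = -12 + 3*10 = -12 + 30 = 18)
R(b) = 1/27 (R(b) = 1/(18 + 3²) = 1/(18 + 9) = 1/27)
-274*(293 + R(-8 - 1*2)) = -274*(293 + 1/27) = -274*7912/27 = -2167888/27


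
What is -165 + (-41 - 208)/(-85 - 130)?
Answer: -35226/215 ≈ -163.84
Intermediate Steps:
-165 + (-41 - 208)/(-85 - 130) = -165 - 249/(-215) = -165 - 249*(-1/215) = -165 + 249/215 = -35226/215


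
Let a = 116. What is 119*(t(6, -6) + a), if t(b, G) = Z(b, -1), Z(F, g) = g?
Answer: 13685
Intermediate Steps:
t(b, G) = -1
119*(t(6, -6) + a) = 119*(-1 + 116) = 119*115 = 13685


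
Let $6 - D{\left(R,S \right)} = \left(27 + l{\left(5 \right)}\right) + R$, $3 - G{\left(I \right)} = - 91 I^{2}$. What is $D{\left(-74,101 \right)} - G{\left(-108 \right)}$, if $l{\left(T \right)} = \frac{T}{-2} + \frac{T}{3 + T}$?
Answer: $- \frac{8490977}{8} \approx -1.0614 \cdot 10^{6}$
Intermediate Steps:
$l{\left(T \right)} = - \frac{T}{2} + \frac{T}{3 + T}$ ($l{\left(T \right)} = T \left(- \frac{1}{2}\right) + \frac{T}{3 + T} = - \frac{T}{2} + \frac{T}{3 + T}$)
$G{\left(I \right)} = 3 + 91 I^{2}$ ($G{\left(I \right)} = 3 - - 91 I^{2} = 3 + 91 I^{2}$)
$D{\left(R,S \right)} = - \frac{153}{8} - R$ ($D{\left(R,S \right)} = 6 - \left(\left(27 - \frac{5 \left(1 + 5\right)}{6 + 2 \cdot 5}\right) + R\right) = 6 - \left(\left(27 - 5 \frac{1}{6 + 10} \cdot 6\right) + R\right) = 6 - \left(\left(27 - 5 \cdot \frac{1}{16} \cdot 6\right) + R\right) = 6 - \left(\left(27 - \frac{15}{8}\right) + R\right) = 6 - \left(\frac{201}{8} + R\right) = - \frac{153}{8} - R$)
$D{\left(-74,101 \right)} - G{\left(-108 \right)} = \left(- \frac{153}{8} - -74\right) - \left(3 + 91 \left(-108\right)^{2}\right) = \left(- \frac{153}{8} + 74\right) - \left(3 + 91 \cdot 11664\right) = \frac{439}{8} - \left(3 + 1061424\right) = \frac{439}{8} - 1061427 = - \frac{8490977}{8}$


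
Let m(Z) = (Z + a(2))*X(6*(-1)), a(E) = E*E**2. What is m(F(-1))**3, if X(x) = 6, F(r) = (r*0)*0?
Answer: 110592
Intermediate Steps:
F(r) = 0 (F(r) = 0*0 = 0)
a(E) = E**3
m(Z) = 48 + 6*Z (m(Z) = (Z + 2**3)*6 = (Z + 8)*6 = (8 + Z)*6 = 48 + 6*Z)
m(F(-1))**3 = (48 + 6*0)**3 = (48 + 0)**3 = 48**3 = 110592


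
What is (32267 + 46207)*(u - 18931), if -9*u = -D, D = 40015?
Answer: -3410061512/3 ≈ -1.1367e+9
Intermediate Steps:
u = 40015/9 (u = -(-1)*40015/9 = -⅑*(-40015) = 40015/9 ≈ 4446.1)
(32267 + 46207)*(u - 18931) = (32267 + 46207)*(40015/9 - 18931) = 78474*(-130364/9) = -3410061512/3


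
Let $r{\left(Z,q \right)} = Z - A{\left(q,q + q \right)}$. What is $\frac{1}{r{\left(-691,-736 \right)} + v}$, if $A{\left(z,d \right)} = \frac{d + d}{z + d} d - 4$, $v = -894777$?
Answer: $- \frac{3}{2680504} \approx -1.1192 \cdot 10^{-6}$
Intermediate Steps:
$A{\left(z,d \right)} = -4 + \frac{2 d^{2}}{d + z}$ ($A{\left(z,d \right)} = \frac{2 d}{d + z} d - 4 = \frac{2 d^{2}}{d + z} - 4 = -4 + \frac{2 d^{2}}{d + z}$)
$r{\left(Z,q \right)} = Z - \frac{2 \left(- 6 q + 4 q^{2}\right)}{3 q}$ ($r{\left(Z,q \right)} = Z - \frac{2 \left(\left(q + q\right)^{2} - 2 \left(q + q\right) - 2 q\right)}{\left(q + q\right) + q} = Z - \frac{2 \left(\left(2 q\right)^{2} - 2 \cdot 2 q - 2 q\right)}{2 q + q} = Z - \frac{2 \left(4 q^{2} - 4 q - 2 q\right)}{3 q} = Z - 2 \frac{1}{3 q} \left(- 6 q + 4 q^{2}\right) = Z - \frac{2 \left(- 6 q + 4 q^{2}\right)}{3 q}$)
$\frac{1}{r{\left(-691,-736 \right)} + v} = \frac{1}{\left(4 - 691 - - \frac{5888}{3}\right) - 894777} = \frac{1}{\left(4 - 691 + \frac{5888}{3}\right) - 894777} = \frac{1}{\frac{3827}{3} - 894777} = \frac{1}{- \frac{2680504}{3}} = - \frac{3}{2680504}$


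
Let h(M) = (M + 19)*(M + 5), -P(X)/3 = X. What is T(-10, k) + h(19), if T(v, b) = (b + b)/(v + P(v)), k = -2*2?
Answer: 4558/5 ≈ 911.60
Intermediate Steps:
k = -4
P(X) = -3*X
h(M) = (5 + M)*(19 + M) (h(M) = (19 + M)*(5 + M) = (5 + M)*(19 + M))
T(v, b) = -b/v (T(v, b) = (b + b)/(v - 3*v) = (2*b)/((-2*v)) = (2*b)*(-1/(2*v)) = -b/v)
T(-10, k) + h(19) = -1*(-4)/(-10) + (95 + 19**2 + 24*19) = -1*(-4)*(-1/10) + (95 + 361 + 456) = -2/5 + 912 = 4558/5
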